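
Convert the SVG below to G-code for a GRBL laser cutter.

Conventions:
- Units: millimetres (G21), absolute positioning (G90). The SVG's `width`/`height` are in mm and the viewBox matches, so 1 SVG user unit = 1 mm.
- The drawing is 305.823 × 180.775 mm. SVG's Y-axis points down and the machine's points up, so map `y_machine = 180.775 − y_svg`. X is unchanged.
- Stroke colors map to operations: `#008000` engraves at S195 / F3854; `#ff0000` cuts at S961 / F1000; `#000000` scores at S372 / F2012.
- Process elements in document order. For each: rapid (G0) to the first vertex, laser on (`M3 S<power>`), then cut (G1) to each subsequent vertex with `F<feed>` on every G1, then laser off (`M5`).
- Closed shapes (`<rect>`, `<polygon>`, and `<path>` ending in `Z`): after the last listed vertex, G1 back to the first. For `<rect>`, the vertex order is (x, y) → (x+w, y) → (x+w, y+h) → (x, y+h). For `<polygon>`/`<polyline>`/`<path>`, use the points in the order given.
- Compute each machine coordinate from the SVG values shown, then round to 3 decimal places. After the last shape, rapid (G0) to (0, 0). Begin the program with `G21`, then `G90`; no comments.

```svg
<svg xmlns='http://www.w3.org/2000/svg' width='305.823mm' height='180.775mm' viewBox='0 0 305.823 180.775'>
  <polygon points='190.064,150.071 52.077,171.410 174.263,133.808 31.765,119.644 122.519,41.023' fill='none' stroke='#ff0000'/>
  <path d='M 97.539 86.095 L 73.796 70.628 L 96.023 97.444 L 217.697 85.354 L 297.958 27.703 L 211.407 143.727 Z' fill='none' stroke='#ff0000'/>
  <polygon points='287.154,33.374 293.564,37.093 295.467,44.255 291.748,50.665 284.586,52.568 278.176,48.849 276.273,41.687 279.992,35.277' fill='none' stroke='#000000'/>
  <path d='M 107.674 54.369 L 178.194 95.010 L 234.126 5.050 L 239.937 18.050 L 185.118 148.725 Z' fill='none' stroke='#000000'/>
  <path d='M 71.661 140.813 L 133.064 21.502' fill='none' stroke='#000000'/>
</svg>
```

viewBox `0 0 305.823 180.775` with mm width/height → 1 unit = 1 mm. Flip: y_m = 180.775 − y_svg.

**Shape 1** — `<polygon>` closed polygon, stroke `#ff0000` → cut (S961, F1000). Machine vertices: (190.064,30.704) → (52.077,9.365) → (174.263,46.967) → (31.765,61.131) → (122.519,139.752) → (190.064,30.704). Closed: final G1 returns to the first vertex.

**Shape 2** — `<path>` closed polygon, stroke `#ff0000` → cut (S961, F1000). Machine vertices: (97.539,94.680) → (73.796,110.147) → (96.023,83.331) → (217.697,95.421) → (297.958,153.072) → (211.407,37.048) → (97.539,94.680). Closed: final G1 returns to the first vertex.

**Shape 3** — `<polygon>` regular polygon, stroke `#000000` → score (S372, F2012). Machine vertices: (287.154,147.401) → (293.564,143.682) → (295.467,136.520) → (291.748,130.110) → (284.586,128.207) → (278.176,131.926) → (276.273,139.088) → (279.992,145.498) → (287.154,147.401). Closed: final G1 returns to the first vertex.

**Shape 4** — `<path>` closed polygon, stroke `#000000` → score (S372, F2012). Machine vertices: (107.674,126.406) → (178.194,85.765) → (234.126,175.725) → (239.937,162.725) → (185.118,32.050) → (107.674,126.406). Closed: final G1 returns to the first vertex.

**Shape 5** — `<path>` line segment, stroke `#000000` → score (S372, F2012). Machine vertices: (71.661,39.962) → (133.064,159.273). Open path.

G21
G90
G0 X190.064 Y30.704
M3 S961
G1 X52.077 Y9.365 F1000
G1 X174.263 Y46.967 F1000
G1 X31.765 Y61.131 F1000
G1 X122.519 Y139.752 F1000
G1 X190.064 Y30.704 F1000
M5
G0 X97.539 Y94.680
M3 S961
G1 X73.796 Y110.147 F1000
G1 X96.023 Y83.331 F1000
G1 X217.697 Y95.421 F1000
G1 X297.958 Y153.072 F1000
G1 X211.407 Y37.048 F1000
G1 X97.539 Y94.680 F1000
M5
G0 X287.154 Y147.401
M3 S372
G1 X293.564 Y143.682 F2012
G1 X295.467 Y136.520 F2012
G1 X291.748 Y130.110 F2012
G1 X284.586 Y128.207 F2012
G1 X278.176 Y131.926 F2012
G1 X276.273 Y139.088 F2012
G1 X279.992 Y145.498 F2012
G1 X287.154 Y147.401 F2012
M5
G0 X107.674 Y126.406
M3 S372
G1 X178.194 Y85.765 F2012
G1 X234.126 Y175.725 F2012
G1 X239.937 Y162.725 F2012
G1 X185.118 Y32.050 F2012
G1 X107.674 Y126.406 F2012
M5
G0 X71.661 Y39.962
M3 S372
G1 X133.064 Y159.273 F2012
M5
G0 X0.000 Y0.000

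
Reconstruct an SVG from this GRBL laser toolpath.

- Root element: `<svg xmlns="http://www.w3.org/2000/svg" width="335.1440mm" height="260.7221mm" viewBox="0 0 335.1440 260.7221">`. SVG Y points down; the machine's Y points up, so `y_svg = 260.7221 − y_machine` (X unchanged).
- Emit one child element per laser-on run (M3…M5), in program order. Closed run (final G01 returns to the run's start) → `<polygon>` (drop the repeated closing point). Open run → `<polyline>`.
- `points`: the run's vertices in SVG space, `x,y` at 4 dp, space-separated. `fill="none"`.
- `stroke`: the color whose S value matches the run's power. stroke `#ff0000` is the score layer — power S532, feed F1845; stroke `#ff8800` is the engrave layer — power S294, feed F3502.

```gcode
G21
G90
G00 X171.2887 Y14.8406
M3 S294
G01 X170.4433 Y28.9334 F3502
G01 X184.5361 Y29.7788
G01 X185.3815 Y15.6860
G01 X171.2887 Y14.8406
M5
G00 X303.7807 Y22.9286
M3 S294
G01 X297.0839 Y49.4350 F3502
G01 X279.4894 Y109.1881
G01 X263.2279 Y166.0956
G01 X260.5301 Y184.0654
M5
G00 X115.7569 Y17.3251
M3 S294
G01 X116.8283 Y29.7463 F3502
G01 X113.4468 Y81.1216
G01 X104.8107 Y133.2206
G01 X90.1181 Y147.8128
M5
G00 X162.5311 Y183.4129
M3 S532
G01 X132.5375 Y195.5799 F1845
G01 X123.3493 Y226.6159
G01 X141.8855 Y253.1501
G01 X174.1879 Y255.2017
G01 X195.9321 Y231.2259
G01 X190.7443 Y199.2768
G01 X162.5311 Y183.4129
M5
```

Each laser-on run becomes one SVG element. Flip Y back into SVG space with y_svg = 260.7221 − y_machine.

Run 1: S294 ⇒ engrave layer `#ff8800`. The run returns to its start, so emit a `<polygon>` with points (Y-flipped): 171.2887,245.8815 170.4433,231.7887 184.5361,230.9433 185.3815,245.0361.

Run 2: S294 ⇒ engrave layer `#ff8800`. The run is open, so emit a `<polyline>` with points (Y-flipped): 303.7807,237.7935 297.0839,211.2871 279.4894,151.5340 263.2279,94.6265 260.5301,76.6567.

Run 3: S294 ⇒ engrave layer `#ff8800`. The run is open, so emit a `<polyline>` with points (Y-flipped): 115.7569,243.3970 116.8283,230.9758 113.4468,179.6005 104.8107,127.5015 90.1181,112.9093.

Run 4: S532 ⇒ score layer `#ff0000`. The run returns to its start, so emit a `<polygon>` with points (Y-flipped): 162.5311,77.3092 132.5375,65.1422 123.3493,34.1062 141.8855,7.5720 174.1879,5.5204 195.9321,29.4962 190.7443,61.4453.

<svg xmlns="http://www.w3.org/2000/svg" width="335.1440mm" height="260.7221mm" viewBox="0 0 335.1440 260.7221">
  <polygon points="171.2887,245.8815 170.4433,231.7887 184.5361,230.9433 185.3815,245.0361" fill="none" stroke="#ff8800"/>
  <polyline points="303.7807,237.7935 297.0839,211.2871 279.4894,151.5340 263.2279,94.6265 260.5301,76.6567" fill="none" stroke="#ff8800"/>
  <polyline points="115.7569,243.3970 116.8283,230.9758 113.4468,179.6005 104.8107,127.5015 90.1181,112.9093" fill="none" stroke="#ff8800"/>
  <polygon points="162.5311,77.3092 132.5375,65.1422 123.3493,34.1062 141.8855,7.5720 174.1879,5.5204 195.9321,29.4962 190.7443,61.4453" fill="none" stroke="#ff0000"/>
</svg>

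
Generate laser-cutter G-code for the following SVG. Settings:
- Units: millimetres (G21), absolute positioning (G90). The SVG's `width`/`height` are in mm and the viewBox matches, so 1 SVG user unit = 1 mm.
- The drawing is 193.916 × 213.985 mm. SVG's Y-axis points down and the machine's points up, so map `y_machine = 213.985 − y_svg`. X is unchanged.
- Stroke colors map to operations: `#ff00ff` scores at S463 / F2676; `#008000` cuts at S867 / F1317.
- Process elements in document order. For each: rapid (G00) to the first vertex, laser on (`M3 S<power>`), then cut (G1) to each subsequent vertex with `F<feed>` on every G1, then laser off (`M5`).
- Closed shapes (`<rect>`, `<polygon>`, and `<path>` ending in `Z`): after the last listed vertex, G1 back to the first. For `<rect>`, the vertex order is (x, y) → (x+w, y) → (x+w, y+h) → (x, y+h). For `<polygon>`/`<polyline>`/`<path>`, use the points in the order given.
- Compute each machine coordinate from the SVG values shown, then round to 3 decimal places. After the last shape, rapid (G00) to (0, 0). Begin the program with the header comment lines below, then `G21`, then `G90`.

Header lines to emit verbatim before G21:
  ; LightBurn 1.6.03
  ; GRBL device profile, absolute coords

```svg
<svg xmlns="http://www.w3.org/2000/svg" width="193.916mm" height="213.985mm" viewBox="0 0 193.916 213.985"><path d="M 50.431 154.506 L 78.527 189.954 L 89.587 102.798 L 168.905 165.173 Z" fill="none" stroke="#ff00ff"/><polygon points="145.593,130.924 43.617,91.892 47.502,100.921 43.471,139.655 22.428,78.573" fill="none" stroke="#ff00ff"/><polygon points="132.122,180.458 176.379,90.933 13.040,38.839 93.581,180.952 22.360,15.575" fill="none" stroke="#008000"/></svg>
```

; LightBurn 1.6.03
; GRBL device profile, absolute coords
G21
G90
G00 X50.431 Y59.479
M3 S463
G1 X78.527 Y24.031 F2676
G1 X89.587 Y111.187 F2676
G1 X168.905 Y48.812 F2676
G1 X50.431 Y59.479 F2676
M5
G00 X145.593 Y83.061
M3 S463
G1 X43.617 Y122.093 F2676
G1 X47.502 Y113.064 F2676
G1 X43.471 Y74.330 F2676
G1 X22.428 Y135.412 F2676
G1 X145.593 Y83.061 F2676
M5
G00 X132.122 Y33.527
M3 S867
G1 X176.379 Y123.052 F1317
G1 X13.040 Y175.146 F1317
G1 X93.581 Y33.033 F1317
G1 X22.360 Y198.410 F1317
G1 X132.122 Y33.527 F1317
M5
G00 X0.000 Y0.000

Since the viewBox matches the mm dimensions, user units are millimetres directly. The only transform is the Y-flip y_m = 213.985 − y_svg.

Shape 1 is a closed polygon drawn with `<path>`. Its stroke #ff00ff means score at S463, F2676. After flipping Y the toolpath is (50.431,59.479) → (78.527,24.031) → (89.587,111.187) → (168.905,48.812) → (50.431,59.479), returning to the start.

Shape 2 is a closed polygon drawn with `<polygon>`. Its stroke #ff00ff means score at S463, F2676. After flipping Y the toolpath is (145.593,83.061) → (43.617,122.093) → (47.502,113.064) → (43.471,74.330) → (22.428,135.412) → (145.593,83.061), returning to the start.

Shape 3 is a closed polygon drawn with `<polygon>`. Its stroke #008000 means cut at S867, F1317. After flipping Y the toolpath is (132.122,33.527) → (176.379,123.052) → (13.040,175.146) → (93.581,33.033) → (22.360,198.410) → (132.122,33.527), returning to the start.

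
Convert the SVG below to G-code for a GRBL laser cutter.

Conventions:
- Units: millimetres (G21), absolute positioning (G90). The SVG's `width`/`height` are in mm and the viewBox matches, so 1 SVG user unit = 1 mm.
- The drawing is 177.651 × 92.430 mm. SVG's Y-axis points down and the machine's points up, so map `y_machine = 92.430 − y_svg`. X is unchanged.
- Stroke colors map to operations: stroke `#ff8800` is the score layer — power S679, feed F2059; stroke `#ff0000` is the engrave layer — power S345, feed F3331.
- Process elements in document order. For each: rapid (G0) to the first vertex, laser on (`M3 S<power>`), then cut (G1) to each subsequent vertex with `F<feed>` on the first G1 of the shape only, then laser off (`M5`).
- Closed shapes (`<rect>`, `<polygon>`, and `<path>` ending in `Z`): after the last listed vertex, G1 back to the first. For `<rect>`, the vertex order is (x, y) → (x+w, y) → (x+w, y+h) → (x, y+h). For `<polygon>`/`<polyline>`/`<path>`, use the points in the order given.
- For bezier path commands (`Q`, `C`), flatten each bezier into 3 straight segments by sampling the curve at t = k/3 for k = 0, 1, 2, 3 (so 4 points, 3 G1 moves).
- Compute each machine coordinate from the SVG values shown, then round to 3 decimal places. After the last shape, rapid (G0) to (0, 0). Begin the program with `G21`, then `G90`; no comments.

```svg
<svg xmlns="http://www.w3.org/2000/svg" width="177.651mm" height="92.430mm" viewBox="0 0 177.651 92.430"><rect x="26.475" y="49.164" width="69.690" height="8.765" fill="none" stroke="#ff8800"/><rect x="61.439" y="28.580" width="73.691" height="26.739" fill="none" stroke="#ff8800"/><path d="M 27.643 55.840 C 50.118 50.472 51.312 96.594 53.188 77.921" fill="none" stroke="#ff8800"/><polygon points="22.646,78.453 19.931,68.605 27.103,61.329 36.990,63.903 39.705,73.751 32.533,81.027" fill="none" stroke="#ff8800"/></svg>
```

G21
G90
G0 X26.475 Y43.266
M3 S679
G1 X96.165 Y43.266 F2059
G1 X96.165 Y34.501
G1 X26.475 Y34.501
G1 X26.475 Y43.266
M5
G0 X61.439 Y63.850
M3 S679
G1 X135.130 Y63.850 F2059
G1 X135.130 Y37.111
G1 X61.439 Y37.111
G1 X61.439 Y63.850
M5
G0 X27.643 Y36.590
M3 S679
G1 X43.838 Y29.102 F2059
G1 X50.726 Y13.127
G1 X53.188 Y14.509
M5
G0 X22.646 Y13.977
M3 S679
G1 X19.931 Y23.825 F2059
G1 X27.103 Y31.101
G1 X36.990 Y28.527
G1 X39.705 Y18.679
G1 X32.533 Y11.403
G1 X22.646 Y13.977
M5
G0 X0.000 Y0.000

1 u = 1 mm; y_m = 92.430 − y.

[1] `<rect>` rectangle, #ff8800→score S679 F2059: (26.475,43.266) → (96.165,43.266) → (96.165,34.501) → (26.475,34.501) → (26.475,43.266) (closed)

[2] `<rect>` rectangle, #ff8800→score S679 F2059: (61.439,63.850) → (135.130,63.850) → (135.130,37.111) → (61.439,37.111) → (61.439,63.850) (closed)

[3] `<path>` cubic bezier, #ff8800→score S679 F2059: (27.643,36.590) → (43.838,29.102) → (50.726,13.127) → (53.188,14.509)

[4] `<polygon>` regular polygon, #ff8800→score S679 F2059: (22.646,13.977) → (19.931,23.825) → (27.103,31.101) → (36.990,28.527) → (39.705,18.679) → (32.533,11.403) → (22.646,13.977) (closed)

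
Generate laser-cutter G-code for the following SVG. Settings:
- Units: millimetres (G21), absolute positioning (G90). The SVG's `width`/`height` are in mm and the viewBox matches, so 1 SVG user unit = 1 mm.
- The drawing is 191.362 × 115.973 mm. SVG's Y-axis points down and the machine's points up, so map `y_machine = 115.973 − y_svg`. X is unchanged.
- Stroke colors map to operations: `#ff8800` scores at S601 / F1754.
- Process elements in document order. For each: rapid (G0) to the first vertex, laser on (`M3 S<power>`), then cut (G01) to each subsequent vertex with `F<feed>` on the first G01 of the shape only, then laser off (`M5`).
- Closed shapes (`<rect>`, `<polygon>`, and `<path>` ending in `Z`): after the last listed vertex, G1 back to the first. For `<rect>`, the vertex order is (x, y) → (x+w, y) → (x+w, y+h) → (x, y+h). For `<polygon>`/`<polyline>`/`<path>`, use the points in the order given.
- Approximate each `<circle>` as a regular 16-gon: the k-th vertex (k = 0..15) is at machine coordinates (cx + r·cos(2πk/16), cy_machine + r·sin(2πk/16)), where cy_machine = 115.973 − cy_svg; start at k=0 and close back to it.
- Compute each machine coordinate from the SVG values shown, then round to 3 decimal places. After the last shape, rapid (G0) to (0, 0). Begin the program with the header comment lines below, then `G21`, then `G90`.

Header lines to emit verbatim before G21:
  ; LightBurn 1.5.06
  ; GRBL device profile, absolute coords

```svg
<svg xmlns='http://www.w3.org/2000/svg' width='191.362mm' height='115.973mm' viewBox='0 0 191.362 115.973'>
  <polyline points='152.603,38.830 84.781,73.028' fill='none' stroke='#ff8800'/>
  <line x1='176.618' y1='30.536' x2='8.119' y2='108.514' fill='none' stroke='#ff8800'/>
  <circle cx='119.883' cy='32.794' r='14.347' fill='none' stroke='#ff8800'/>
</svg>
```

1 u = 1 mm; y_m = 115.973 − y.

[1] `<polyline>` line segment, #ff8800→score S601 F1754: (152.603,77.143) → (84.781,42.945)

[2] `<line>` line segment, #ff8800→score S601 F1754: (176.618,85.437) → (8.119,7.459)

[3] `<circle>` circle, #ff8800→score S601 F1754: (134.230,83.179) → (133.138,88.669) → (130.028,93.324) → (125.373,96.434) → (119.883,97.526) → (114.393,96.434) → (109.738,93.324) → (106.628,88.669) → (105.536,83.179) → (106.628,77.689) → (109.738,73.034) → (114.393,69.924) → (119.883,68.832) → (125.373,69.924) → (130.028,73.034) → (133.138,77.689) → (134.230,83.179) (closed)

; LightBurn 1.5.06
; GRBL device profile, absolute coords
G21
G90
G0 X152.603 Y77.143
M3 S601
G01 X84.781 Y42.945 F1754
M5
G0 X176.618 Y85.437
M3 S601
G01 X8.119 Y7.459 F1754
M5
G0 X134.230 Y83.179
M3 S601
G01 X133.138 Y88.669 F1754
G01 X130.028 Y93.324
G01 X125.373 Y96.434
G01 X119.883 Y97.526
G01 X114.393 Y96.434
G01 X109.738 Y93.324
G01 X106.628 Y88.669
G01 X105.536 Y83.179
G01 X106.628 Y77.689
G01 X109.738 Y73.034
G01 X114.393 Y69.924
G01 X119.883 Y68.832
G01 X125.373 Y69.924
G01 X130.028 Y73.034
G01 X133.138 Y77.689
G01 X134.230 Y83.179
M5
G0 X0.000 Y0.000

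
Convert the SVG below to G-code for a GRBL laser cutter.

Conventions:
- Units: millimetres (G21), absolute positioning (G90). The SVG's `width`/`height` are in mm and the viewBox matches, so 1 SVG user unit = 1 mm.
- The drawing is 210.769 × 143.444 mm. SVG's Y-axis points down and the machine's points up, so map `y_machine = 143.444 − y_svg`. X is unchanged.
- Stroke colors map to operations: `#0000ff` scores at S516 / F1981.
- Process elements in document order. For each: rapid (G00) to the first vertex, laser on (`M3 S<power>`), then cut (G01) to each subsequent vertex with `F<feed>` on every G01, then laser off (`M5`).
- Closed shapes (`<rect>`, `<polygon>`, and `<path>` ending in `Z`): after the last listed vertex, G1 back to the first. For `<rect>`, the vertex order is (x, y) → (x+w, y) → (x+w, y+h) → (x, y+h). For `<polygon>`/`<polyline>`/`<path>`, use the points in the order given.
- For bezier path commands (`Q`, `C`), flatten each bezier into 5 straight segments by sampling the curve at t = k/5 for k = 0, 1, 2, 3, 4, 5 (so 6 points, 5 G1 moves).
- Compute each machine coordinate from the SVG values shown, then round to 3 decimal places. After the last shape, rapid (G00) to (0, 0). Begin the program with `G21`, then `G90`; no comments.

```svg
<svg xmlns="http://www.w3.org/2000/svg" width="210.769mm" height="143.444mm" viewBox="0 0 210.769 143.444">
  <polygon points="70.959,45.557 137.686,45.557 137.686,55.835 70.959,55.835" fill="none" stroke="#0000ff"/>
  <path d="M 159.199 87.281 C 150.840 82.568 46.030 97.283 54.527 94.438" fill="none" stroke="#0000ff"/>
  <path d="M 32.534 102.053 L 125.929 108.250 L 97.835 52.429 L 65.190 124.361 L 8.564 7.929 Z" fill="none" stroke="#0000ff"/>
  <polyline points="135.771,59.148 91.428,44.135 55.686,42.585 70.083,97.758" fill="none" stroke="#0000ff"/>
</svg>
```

Since the viewBox matches the mm dimensions, user units are millimetres directly. The only transform is the Y-flip y_m = 143.444 − y_svg.

Shape 1 is a rectangle drawn with `<polygon>`. Its stroke #0000ff means score at S516, F1981. After flipping Y the toolpath is (70.959,97.887) → (137.686,97.887) → (137.686,87.609) → (70.959,87.609) → (70.959,97.887), returning to the start.

Shape 2 is a cubic bezier drawn with `<path>`. Its stroke #0000ff means score at S516, F1981. After flipping Y the toolpath is (159.199,56.163) → (144.288,56.955) → (116.296,54.860) → (85.293,51.654) → (61.348,49.110) → (54.527,49.006).

Shape 3 is a closed polygon drawn with `<path>`. Its stroke #0000ff means score at S516, F1981. After flipping Y the toolpath is (32.534,41.391) → (125.929,35.194) → (97.835,91.015) → (65.190,19.083) → (8.564,135.515) → (32.534,41.391), returning to the start.

Shape 4 is a open polyline drawn with `<polyline>`. Its stroke #0000ff means score at S516, F1981. After flipping Y the toolpath is (135.771,84.296) → (91.428,99.309) → (55.686,100.859) → (70.083,45.686).

G21
G90
G00 X70.959 Y97.887
M3 S516
G01 X137.686 Y97.887 F1981
G01 X137.686 Y87.609 F1981
G01 X70.959 Y87.609 F1981
G01 X70.959 Y97.887 F1981
M5
G00 X159.199 Y56.163
M3 S516
G01 X144.288 Y56.955 F1981
G01 X116.296 Y54.860 F1981
G01 X85.293 Y51.654 F1981
G01 X61.348 Y49.110 F1981
G01 X54.527 Y49.006 F1981
M5
G00 X32.534 Y41.391
M3 S516
G01 X125.929 Y35.194 F1981
G01 X97.835 Y91.015 F1981
G01 X65.190 Y19.083 F1981
G01 X8.564 Y135.515 F1981
G01 X32.534 Y41.391 F1981
M5
G00 X135.771 Y84.296
M3 S516
G01 X91.428 Y99.309 F1981
G01 X55.686 Y100.859 F1981
G01 X70.083 Y45.686 F1981
M5
G00 X0.000 Y0.000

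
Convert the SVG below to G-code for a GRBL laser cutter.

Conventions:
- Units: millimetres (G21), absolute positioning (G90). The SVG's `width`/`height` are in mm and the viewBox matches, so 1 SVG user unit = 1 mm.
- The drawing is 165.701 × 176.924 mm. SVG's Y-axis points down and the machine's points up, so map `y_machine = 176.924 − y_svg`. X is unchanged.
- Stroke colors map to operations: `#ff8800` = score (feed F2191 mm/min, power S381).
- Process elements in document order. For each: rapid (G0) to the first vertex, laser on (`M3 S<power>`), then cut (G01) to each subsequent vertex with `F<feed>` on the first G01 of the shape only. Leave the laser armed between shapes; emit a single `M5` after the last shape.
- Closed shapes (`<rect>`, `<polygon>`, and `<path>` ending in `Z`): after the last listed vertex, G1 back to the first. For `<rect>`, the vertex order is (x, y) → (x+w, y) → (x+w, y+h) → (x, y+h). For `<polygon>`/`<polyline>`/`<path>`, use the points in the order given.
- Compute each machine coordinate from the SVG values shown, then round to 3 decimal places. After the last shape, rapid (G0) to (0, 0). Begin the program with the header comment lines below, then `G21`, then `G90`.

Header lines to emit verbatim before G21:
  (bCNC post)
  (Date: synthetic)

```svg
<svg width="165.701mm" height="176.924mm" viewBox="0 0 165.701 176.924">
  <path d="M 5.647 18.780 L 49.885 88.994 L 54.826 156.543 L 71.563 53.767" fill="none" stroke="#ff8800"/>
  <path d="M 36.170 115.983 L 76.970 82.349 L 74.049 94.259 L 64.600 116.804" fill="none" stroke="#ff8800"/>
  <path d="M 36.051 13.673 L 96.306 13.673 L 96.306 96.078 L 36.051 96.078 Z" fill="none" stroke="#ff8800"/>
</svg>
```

(bCNC post)
(Date: synthetic)
G21
G90
G0 X5.647 Y158.144
M3 S381
G01 X49.885 Y87.930 F2191
G01 X54.826 Y20.381
G01 X71.563 Y123.157
G0 X36.170 Y60.941
M3 S381
G01 X76.970 Y94.575 F2191
G01 X74.049 Y82.665
G01 X64.600 Y60.120
G0 X36.051 Y163.251
M3 S381
G01 X96.306 Y163.251 F2191
G01 X96.306 Y80.846
G01 X36.051 Y80.846
G01 X36.051 Y163.251
M5
G0 X0.000 Y0.000

1 u = 1 mm; y_m = 176.924 − y.

[1] `<path>` open polyline, #ff8800→score S381 F2191: (5.647,158.144) → (49.885,87.930) → (54.826,20.381) → (71.563,123.157)

[2] `<path>` open polyline, #ff8800→score S381 F2191: (36.170,60.941) → (76.970,94.575) → (74.049,82.665) → (64.600,60.120)

[3] `<path>` rectangle, #ff8800→score S381 F2191: (36.051,163.251) → (96.306,163.251) → (96.306,80.846) → (36.051,80.846) → (36.051,163.251) (closed)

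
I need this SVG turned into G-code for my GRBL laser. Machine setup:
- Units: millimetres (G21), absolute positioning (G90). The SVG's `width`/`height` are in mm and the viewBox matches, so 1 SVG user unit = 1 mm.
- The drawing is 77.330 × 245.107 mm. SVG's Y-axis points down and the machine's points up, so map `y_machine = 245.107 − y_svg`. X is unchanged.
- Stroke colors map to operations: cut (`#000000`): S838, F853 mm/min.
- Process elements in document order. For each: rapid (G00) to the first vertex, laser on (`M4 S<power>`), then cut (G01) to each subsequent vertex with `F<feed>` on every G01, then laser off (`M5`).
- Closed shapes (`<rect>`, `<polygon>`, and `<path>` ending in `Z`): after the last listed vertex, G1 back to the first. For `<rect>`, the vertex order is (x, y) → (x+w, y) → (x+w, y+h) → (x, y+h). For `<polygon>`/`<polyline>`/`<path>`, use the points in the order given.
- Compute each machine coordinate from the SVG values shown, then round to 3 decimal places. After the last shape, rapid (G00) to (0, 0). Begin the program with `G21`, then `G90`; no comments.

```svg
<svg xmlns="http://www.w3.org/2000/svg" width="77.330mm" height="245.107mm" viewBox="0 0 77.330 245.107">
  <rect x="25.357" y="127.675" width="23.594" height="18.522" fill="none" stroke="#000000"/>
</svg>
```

G21
G90
G00 X25.357 Y117.432
M4 S838
G01 X48.951 Y117.432 F853
G01 X48.951 Y98.910 F853
G01 X25.357 Y98.910 F853
G01 X25.357 Y117.432 F853
M5
G00 X0.000 Y0.000

Since the viewBox matches the mm dimensions, user units are millimetres directly. The only transform is the Y-flip y_m = 245.107 − y_svg.

Shape 1 is a rectangle drawn with `<rect>`. Its stroke #000000 means cut at S838, F853. After flipping Y the toolpath is (25.357,117.432) → (48.951,117.432) → (48.951,98.910) → (25.357,98.910) → (25.357,117.432), returning to the start.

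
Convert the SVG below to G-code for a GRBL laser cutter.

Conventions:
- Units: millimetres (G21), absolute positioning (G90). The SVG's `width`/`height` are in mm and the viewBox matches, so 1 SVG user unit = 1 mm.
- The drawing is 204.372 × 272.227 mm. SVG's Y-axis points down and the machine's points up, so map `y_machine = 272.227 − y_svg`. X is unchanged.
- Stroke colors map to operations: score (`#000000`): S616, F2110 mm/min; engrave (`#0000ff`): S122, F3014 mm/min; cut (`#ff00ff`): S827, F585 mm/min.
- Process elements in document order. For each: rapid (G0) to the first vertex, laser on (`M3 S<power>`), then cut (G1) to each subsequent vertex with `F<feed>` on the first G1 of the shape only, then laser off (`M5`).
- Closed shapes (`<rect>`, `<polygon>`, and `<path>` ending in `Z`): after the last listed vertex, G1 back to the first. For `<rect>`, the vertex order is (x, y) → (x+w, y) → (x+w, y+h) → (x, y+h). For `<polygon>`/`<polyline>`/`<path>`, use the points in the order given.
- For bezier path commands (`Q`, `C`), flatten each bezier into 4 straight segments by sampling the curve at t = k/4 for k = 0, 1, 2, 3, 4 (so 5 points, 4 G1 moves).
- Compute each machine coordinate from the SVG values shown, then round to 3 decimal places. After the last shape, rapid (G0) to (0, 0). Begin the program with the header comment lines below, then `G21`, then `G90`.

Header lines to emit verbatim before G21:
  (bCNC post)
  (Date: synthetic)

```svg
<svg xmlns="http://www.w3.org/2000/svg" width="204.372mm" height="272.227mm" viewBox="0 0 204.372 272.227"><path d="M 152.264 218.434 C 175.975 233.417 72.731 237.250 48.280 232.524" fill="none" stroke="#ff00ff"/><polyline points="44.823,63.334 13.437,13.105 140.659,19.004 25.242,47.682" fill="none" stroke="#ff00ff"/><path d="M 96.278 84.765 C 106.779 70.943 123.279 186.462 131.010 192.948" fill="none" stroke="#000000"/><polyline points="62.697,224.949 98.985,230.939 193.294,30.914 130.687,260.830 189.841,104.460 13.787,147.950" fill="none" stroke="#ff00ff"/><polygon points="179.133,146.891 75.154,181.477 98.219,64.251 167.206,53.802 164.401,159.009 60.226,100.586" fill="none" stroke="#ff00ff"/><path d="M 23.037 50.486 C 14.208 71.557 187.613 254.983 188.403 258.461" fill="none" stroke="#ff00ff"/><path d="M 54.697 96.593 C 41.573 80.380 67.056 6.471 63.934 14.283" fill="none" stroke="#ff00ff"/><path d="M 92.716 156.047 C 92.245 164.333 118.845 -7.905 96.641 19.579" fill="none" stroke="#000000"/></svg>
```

(bCNC post)
(Date: synthetic)
G21
G90
G0 X152.264 Y53.793
M3 S827
G1 X149.458 Y44.606 F585
G1 X118.333 Y39.357
G1 X78.177 Y37.804
G1 X48.280 Y39.703
M5
G0 X44.823 Y208.893
M3 S827
G1 X13.437 Y259.122 F585
G1 X140.659 Y253.223
G1 X25.242 Y224.545
M5
G0 X96.278 Y187.462
M3 S616
G1 X105.048 Y177.302 F2110
G1 X114.683 Y140.986
G1 X123.798 Y100.863
G1 X131.010 Y79.279
M5
G0 X62.697 Y47.278
M3 S827
G1 X98.985 Y41.288 F585
G1 X193.294 Y241.313
G1 X130.687 Y11.397
G1 X189.841 Y167.767
G1 X13.787 Y124.277
M5
G0 X179.133 Y125.336
M3 S827
G1 X75.154 Y90.750 F585
G1 X98.219 Y207.976
G1 X167.206 Y218.425
G1 X164.401 Y113.218
G1 X60.226 Y171.641
G1 X179.133 Y125.336
M5
G0 X23.037 Y221.741
M3 S827
G1 X45.040 Y180.845 F585
G1 X102.113 Y111.156
G1 X160.990 Y44.766
G1 X188.403 Y13.766
M5
G0 X54.697 Y175.634
M3 S827
G1 X51.043 Y196.433 F585
G1 X55.565 Y225.798
G1 X61.962 Y250.659
G1 X63.934 Y257.944
M5
G0 X92.716 Y116.180
M3 S616
G1 X96.253 Y137.872 F2110
G1 X102.828 Y191.613
G1 X105.329 Y241.754
G1 X96.641 Y252.648
M5
G0 X0.000 Y0.000

Since the viewBox matches the mm dimensions, user units are millimetres directly. The only transform is the Y-flip y_m = 272.227 − y_svg.

Shape 1 is a cubic bezier drawn with `<path>`. Its stroke #ff00ff means cut at S827, F585. After flipping Y the toolpath is (152.264,53.793) → (149.458,44.606) → (118.333,39.357) → (78.177,37.804) → (48.280,39.703).

Shape 2 is a open polyline drawn with `<polyline>`. Its stroke #ff00ff means cut at S827, F585. After flipping Y the toolpath is (44.823,208.893) → (13.437,259.122) → (140.659,253.223) → (25.242,224.545).

Shape 3 is a cubic bezier drawn with `<path>`. Its stroke #000000 means score at S616, F2110. After flipping Y the toolpath is (96.278,187.462) → (105.048,177.302) → (114.683,140.986) → (123.798,100.863) → (131.010,79.279).

Shape 4 is a open polyline drawn with `<polyline>`. Its stroke #ff00ff means cut at S827, F585. After flipping Y the toolpath is (62.697,47.278) → (98.985,41.288) → (193.294,241.313) → (130.687,11.397) → (189.841,167.767) → (13.787,124.277).

Shape 5 is a closed polygon drawn with `<polygon>`. Its stroke #ff00ff means cut at S827, F585. After flipping Y the toolpath is (179.133,125.336) → (75.154,90.750) → (98.219,207.976) → (167.206,218.425) → (164.401,113.218) → (60.226,171.641) → (179.133,125.336), returning to the start.

Shape 6 is a cubic bezier drawn with `<path>`. Its stroke #ff00ff means cut at S827, F585. After flipping Y the toolpath is (23.037,221.741) → (45.040,180.845) → (102.113,111.156) → (160.990,44.766) → (188.403,13.766).

Shape 7 is a cubic bezier drawn with `<path>`. Its stroke #ff00ff means cut at S827, F585. After flipping Y the toolpath is (54.697,175.634) → (51.043,196.433) → (55.565,225.798) → (61.962,250.659) → (63.934,257.944).

Shape 8 is a cubic bezier drawn with `<path>`. Its stroke #000000 means score at S616, F2110. After flipping Y the toolpath is (92.716,116.180) → (96.253,137.872) → (102.828,191.613) → (105.329,241.754) → (96.641,252.648).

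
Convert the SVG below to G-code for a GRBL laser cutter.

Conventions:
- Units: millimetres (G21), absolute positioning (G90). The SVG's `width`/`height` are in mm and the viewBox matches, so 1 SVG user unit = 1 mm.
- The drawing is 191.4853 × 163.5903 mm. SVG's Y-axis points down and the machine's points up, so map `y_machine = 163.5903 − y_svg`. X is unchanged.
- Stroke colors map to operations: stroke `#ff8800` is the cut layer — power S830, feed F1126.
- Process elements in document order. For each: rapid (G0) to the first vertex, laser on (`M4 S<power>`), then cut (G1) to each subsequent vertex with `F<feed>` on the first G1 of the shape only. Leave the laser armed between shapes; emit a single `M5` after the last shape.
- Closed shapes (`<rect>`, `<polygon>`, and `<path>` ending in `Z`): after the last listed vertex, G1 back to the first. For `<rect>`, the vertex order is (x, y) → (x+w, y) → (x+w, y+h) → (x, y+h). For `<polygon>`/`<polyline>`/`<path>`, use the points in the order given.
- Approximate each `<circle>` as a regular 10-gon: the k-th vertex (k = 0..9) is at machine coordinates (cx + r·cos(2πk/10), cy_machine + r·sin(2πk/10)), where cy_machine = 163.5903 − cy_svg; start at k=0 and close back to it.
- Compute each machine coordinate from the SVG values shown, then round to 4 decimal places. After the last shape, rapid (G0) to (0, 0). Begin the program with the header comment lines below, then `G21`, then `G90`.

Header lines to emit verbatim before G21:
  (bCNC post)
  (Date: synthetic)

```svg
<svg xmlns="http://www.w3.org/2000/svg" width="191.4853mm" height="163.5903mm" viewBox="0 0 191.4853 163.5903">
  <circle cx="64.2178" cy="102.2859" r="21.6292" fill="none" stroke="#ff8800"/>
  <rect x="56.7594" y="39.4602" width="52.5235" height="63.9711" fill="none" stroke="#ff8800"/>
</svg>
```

(bCNC post)
(Date: synthetic)
G21
G90
G0 X85.8470 Y61.3044
M4 S830
G1 X81.7162 Y74.0177 F1126
G1 X70.9016 Y81.8750
G1 X57.5340 Y81.8750
G1 X46.7194 Y74.0177
G1 X42.5886 Y61.3044
G1 X46.7194 Y48.5911
G1 X57.5340 Y40.7338
G1 X70.9016 Y40.7338
G1 X81.7162 Y48.5911
G1 X85.8470 Y61.3044
G0 X56.7594 Y124.1301
M4 S830
G1 X109.2829 Y124.1301 F1126
G1 X109.2829 Y60.1590
G1 X56.7594 Y60.1590
G1 X56.7594 Y124.1301
M5
G0 X0.0000 Y0.0000

Since the viewBox matches the mm dimensions, user units are millimetres directly. The only transform is the Y-flip y_m = 163.5903 − y_svg.

Shape 1 is a circle drawn with `<circle>`. Its stroke #ff8800 means cut at S830, F1126. After flipping Y the toolpath is (85.8470,61.3044) → (81.7162,74.0177) → (70.9016,81.8750) → (57.5340,81.8750) → (46.7194,74.0177) → (42.5886,61.3044) → (46.7194,48.5911) → (57.5340,40.7338) → (70.9016,40.7338) → (81.7162,48.5911) → (85.8470,61.3044), returning to the start.

Shape 2 is a rectangle drawn with `<rect>`. Its stroke #ff8800 means cut at S830, F1126. After flipping Y the toolpath is (56.7594,124.1301) → (109.2829,124.1301) → (109.2829,60.1590) → (56.7594,60.1590) → (56.7594,124.1301), returning to the start.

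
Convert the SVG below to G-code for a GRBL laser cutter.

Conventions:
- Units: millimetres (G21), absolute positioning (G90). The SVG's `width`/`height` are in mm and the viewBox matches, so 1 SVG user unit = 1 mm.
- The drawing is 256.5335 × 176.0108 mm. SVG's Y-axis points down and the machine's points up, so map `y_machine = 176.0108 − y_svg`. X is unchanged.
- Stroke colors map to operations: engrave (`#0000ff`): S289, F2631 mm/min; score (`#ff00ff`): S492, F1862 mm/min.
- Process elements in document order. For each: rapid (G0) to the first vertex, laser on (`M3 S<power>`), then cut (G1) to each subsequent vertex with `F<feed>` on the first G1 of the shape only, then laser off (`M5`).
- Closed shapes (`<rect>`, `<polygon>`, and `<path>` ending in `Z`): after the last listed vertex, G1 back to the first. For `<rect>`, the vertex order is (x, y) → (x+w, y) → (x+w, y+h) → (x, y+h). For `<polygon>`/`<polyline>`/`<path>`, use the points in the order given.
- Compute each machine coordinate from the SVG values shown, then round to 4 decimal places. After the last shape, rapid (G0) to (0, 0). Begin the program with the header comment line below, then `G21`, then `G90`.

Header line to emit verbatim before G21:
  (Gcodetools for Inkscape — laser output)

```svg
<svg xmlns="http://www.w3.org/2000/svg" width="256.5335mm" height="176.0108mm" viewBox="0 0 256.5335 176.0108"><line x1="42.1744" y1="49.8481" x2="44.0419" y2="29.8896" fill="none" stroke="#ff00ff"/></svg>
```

(Gcodetools for Inkscape — laser output)
G21
G90
G0 X42.1744 Y126.1627
M3 S492
G1 X44.0419 Y146.1212 F1862
M5
G0 X0.0000 Y0.0000

viewBox `0 0 256.5335 176.0108` with mm width/height → 1 unit = 1 mm. Flip: y_m = 176.0108 − y_svg.

**Shape 1** — `<line>` line segment, stroke `#ff00ff` → score (S492, F1862). Machine vertices: (42.1744,126.1627) → (44.0419,146.1212). Open path.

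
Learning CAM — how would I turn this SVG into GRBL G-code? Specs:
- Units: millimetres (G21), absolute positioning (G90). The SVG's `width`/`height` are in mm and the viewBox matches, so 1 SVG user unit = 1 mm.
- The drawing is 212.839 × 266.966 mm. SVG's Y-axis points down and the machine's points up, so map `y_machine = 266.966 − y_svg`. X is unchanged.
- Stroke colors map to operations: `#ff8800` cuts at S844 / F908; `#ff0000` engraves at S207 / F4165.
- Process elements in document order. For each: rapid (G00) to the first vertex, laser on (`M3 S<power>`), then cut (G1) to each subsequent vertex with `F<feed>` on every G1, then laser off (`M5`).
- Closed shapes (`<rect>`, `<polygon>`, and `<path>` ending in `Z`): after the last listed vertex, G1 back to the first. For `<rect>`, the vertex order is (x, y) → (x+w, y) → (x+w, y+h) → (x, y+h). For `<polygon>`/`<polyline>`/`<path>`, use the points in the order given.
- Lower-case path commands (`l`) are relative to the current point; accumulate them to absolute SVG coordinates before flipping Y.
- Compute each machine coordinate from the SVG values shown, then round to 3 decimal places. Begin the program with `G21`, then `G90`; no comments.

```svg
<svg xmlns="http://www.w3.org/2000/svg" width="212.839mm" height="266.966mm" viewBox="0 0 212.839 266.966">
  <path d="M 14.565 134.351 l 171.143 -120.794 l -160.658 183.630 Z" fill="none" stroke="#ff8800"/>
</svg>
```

G21
G90
G00 X14.565 Y132.615
M3 S844
G1 X185.708 Y253.409 F908
G1 X25.050 Y69.779 F908
G1 X14.565 Y132.615 F908
M5

1 u = 1 mm; y_m = 266.966 − y.

[1] `<path>` closed polygon, #ff8800→cut S844 F908: (14.565,132.615) → (185.708,253.409) → (25.050,69.779) → (14.565,132.615) (closed)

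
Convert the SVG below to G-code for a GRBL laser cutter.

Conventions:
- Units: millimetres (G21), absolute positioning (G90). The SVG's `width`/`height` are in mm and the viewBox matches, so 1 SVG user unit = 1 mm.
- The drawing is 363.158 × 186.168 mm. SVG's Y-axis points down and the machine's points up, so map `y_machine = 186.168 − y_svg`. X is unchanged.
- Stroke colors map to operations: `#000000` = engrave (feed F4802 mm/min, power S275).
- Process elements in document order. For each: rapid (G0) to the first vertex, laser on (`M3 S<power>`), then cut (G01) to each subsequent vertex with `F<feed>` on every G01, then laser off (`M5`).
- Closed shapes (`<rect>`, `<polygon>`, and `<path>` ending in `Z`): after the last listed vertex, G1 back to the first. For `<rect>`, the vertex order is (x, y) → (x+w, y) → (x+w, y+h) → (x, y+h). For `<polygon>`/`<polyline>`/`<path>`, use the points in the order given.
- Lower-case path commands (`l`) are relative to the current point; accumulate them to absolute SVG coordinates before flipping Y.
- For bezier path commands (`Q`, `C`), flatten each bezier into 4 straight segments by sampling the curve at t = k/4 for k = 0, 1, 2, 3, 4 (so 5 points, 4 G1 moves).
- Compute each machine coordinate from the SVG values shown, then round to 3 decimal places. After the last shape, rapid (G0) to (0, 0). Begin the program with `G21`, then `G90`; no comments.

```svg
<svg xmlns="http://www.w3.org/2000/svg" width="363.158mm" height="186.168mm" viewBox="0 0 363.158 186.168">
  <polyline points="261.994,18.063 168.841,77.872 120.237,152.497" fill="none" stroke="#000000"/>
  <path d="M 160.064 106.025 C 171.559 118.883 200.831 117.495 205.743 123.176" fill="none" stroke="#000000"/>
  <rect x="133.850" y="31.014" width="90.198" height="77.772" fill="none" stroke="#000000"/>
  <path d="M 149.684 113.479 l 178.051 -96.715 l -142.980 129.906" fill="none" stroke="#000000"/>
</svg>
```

Since the viewBox matches the mm dimensions, user units are millimetres directly. The only transform is the Y-flip y_m = 186.168 − y_svg.

Shape 1 is a open polyline drawn with `<polyline>`. Its stroke #000000 means engrave at S275, F4802. After flipping Y the toolpath is (261.994,168.105) → (168.841,108.296) → (120.237,33.671).

Shape 2 is a cubic bezier drawn with `<path>`. Its stroke #000000 means engrave at S275, F4802. After flipping Y the toolpath is (160.064,80.143) → (171.360,72.838) → (185.372,68.876) → (198.150,66.260) → (205.743,62.992).

Shape 3 is a rectangle drawn with `<rect>`. Its stroke #000000 means engrave at S275, F4802. After flipping Y the toolpath is (133.850,155.154) → (224.048,155.154) → (224.048,77.382) → (133.850,77.382) → (133.850,155.154), returning to the start.

Shape 4 is a open polyline drawn with `<path>`. Its stroke #000000 means engrave at S275, F4802. After flipping Y the toolpath is (149.684,72.689) → (327.735,169.404) → (184.755,39.498).

G21
G90
G0 X261.994 Y168.105
M3 S275
G01 X168.841 Y108.296 F4802
G01 X120.237 Y33.671 F4802
M5
G0 X160.064 Y80.143
M3 S275
G01 X171.360 Y72.838 F4802
G01 X185.372 Y68.876 F4802
G01 X198.150 Y66.260 F4802
G01 X205.743 Y62.992 F4802
M5
G0 X133.850 Y155.154
M3 S275
G01 X224.048 Y155.154 F4802
G01 X224.048 Y77.382 F4802
G01 X133.850 Y77.382 F4802
G01 X133.850 Y155.154 F4802
M5
G0 X149.684 Y72.689
M3 S275
G01 X327.735 Y169.404 F4802
G01 X184.755 Y39.498 F4802
M5
G0 X0.000 Y0.000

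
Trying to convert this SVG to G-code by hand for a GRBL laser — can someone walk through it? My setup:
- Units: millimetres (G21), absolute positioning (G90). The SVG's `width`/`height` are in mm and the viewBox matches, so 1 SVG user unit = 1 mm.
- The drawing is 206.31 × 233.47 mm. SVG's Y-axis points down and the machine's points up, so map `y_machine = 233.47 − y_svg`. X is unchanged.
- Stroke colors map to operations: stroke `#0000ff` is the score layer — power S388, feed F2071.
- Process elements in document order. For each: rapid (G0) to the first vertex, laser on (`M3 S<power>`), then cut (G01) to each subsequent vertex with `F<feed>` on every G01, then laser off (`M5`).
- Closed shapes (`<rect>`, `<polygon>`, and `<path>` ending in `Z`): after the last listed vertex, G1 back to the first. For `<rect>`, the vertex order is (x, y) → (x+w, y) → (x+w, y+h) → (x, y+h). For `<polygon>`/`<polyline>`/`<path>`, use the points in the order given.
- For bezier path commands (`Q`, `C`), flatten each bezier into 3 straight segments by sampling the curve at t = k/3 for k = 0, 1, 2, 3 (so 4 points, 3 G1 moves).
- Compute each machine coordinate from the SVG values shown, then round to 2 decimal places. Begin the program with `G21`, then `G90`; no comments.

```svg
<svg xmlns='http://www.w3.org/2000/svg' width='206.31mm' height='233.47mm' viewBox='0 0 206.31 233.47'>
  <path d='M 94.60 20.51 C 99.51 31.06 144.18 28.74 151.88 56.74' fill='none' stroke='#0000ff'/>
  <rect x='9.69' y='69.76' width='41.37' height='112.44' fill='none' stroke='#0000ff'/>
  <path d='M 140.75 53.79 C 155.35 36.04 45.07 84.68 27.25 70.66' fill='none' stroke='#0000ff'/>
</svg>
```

G21
G90
G0 X94.60 Y212.96
M3 S388
G01 X109.92 Y205.10 F2071
G01 X134.70 Y196.22 F2071
G01 X151.88 Y176.73 F2071
M5
G0 X9.69 Y163.71
M3 S388
G01 X51.06 Y163.71 F2071
G01 X51.06 Y51.27 F2071
G01 X9.69 Y51.27 F2071
G01 X9.69 Y163.71 F2071
M5
G0 X140.75 Y179.68
M3 S388
G01 X121.77 Y180.08 F2071
G01 X67.84 Y164.90 F2071
G01 X27.25 Y162.81 F2071
M5

viewBox `0 0 206.31 233.47` with mm width/height → 1 unit = 1 mm. Flip: y_m = 233.47 − y_svg.

**Shape 1** — `<path>` cubic bezier, stroke `#0000ff` → score (S388, F2071). Control points (SVG): P0=(94.60,20.51), P1=(99.51,31.06), P2=(144.18,28.74), P3=(151.88,56.74); sampled at t=k/3. Machine vertices: (94.60,212.96) → (109.92,205.10) → (134.70,196.22) → (151.88,176.73). Open path.

**Shape 2** — `<rect>` rectangle, stroke `#0000ff` → score (S388, F2071). Machine vertices: (9.69,163.71) → (51.06,163.71) → (51.06,51.27) → (9.69,51.27) → (9.69,163.71). Closed: final G1 returns to the first vertex.

**Shape 3** — `<path>` cubic bezier, stroke `#0000ff` → score (S388, F2071). Control points (SVG): P0=(140.75,53.79), P1=(155.35,36.04), P2=(45.07,84.68), P3=(27.25,70.66); sampled at t=k/3. Machine vertices: (140.75,179.68) → (121.77,180.08) → (67.84,164.90) → (27.25,162.81). Open path.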